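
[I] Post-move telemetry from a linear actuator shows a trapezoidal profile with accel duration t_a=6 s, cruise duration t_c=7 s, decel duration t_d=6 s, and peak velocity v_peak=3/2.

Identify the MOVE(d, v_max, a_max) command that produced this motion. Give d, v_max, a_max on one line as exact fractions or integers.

a_max = (3/2)/6 = 1/4
d_a = ½·3/2·6 = 9/2; d_c = 3/2·7 = 21/2
d = 2·9/2 + 21/2 = 39/2
t_c = 7 > 0 → v_max = v_peak = 3/2

d=39/2 v_max=3/2 a_max=1/4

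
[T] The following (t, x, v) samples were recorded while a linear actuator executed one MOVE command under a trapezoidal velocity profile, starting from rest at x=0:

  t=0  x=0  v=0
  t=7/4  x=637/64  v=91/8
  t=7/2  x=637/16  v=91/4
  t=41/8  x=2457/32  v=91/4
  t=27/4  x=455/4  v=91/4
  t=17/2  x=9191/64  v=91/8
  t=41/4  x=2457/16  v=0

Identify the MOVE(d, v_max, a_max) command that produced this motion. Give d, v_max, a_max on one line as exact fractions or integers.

d=2457/16 v_max=91/4 a_max=13/2

final state: t=41/4, x=2457/16, v=0 → d = 2457/16
a_max = (91/8−0)/(7/4−0) = 13/2
max v = 91/4 over t∈[7/2,27/4] → v_max = 91/4
check: 91/4·(7/2+13/4) = 2457/16 ✓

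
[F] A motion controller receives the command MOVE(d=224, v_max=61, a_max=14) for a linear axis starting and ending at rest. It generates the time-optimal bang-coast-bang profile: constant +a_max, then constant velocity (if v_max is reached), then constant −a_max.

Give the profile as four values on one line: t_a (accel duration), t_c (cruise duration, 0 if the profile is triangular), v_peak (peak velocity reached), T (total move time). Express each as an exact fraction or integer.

t_a=4 t_c=0 v_peak=56 T=8

v_max²/a_max = 61²/14 = 3721/14
224 < 3721/14 so t_c = 0
v_peak = √(224·14) = √3136 = 56
t_a = 56/14 = 4; t_c = 0
T = 2·4 = 8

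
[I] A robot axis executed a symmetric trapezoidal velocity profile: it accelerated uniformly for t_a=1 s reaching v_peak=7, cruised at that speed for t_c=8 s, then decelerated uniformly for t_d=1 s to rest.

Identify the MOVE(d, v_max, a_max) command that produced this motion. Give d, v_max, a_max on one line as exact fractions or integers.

a_max = 7/1 = 7
d_a = ½·7·1 = 7/2; d_c = 7·8 = 56
d = 2·7/2 + 56 = 63
t_c = 8 > 0 so v_max = 7

d=63 v_max=7 a_max=7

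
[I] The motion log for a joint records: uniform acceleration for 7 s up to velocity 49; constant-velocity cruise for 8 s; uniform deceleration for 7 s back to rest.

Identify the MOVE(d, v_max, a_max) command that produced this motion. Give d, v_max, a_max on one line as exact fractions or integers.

d=735 v_max=49 a_max=7

a_max = 49/7 = 7
d_a = ½·49·7 = 343/2; d_c = 49·8 = 392
d = 2·343/2 + 392 = 735
t_c = 8 > 0 ⇒ limit active, v_max = 49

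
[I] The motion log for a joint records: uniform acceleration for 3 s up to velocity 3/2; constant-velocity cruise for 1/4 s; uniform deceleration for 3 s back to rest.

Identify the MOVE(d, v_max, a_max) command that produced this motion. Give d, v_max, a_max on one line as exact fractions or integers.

a_max = (3/2)/3 = 1/2
d_a = ½·3/2·3 = 9/4; d_c = 3/2·1/4 = 3/8
d = 2·9/4 + 3/8 = 39/8
t_c = 1/4 > 0 so v_max = 3/2

d=39/8 v_max=3/2 a_max=1/2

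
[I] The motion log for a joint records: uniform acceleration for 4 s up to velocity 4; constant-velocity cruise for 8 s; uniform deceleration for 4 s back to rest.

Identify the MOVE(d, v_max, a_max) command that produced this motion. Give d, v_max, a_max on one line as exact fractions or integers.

d=48 v_max=4 a_max=1

a_max = 4/4 = 1
d_a = ½·4·4 = 8; d_c = 4·8 = 32
d = 2·8 + 32 = 48
t_c = 8 > 0 ⇒ limit active, v_max = 4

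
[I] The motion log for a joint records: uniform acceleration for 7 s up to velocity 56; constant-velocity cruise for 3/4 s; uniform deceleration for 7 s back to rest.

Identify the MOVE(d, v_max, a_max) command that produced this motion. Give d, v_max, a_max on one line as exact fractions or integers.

d=434 v_max=56 a_max=8

a_max = 56/7 = 8
d_a = ½·56·7 = 196; d_c = 56·3/4 = 42
d = 2·196 + 42 = 434
t_c = 3/4 > 0 → v_max = v_peak = 56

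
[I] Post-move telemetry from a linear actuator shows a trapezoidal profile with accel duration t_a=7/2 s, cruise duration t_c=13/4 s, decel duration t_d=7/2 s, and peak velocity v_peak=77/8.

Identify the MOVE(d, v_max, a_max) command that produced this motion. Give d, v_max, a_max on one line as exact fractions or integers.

d=2079/32 v_max=77/8 a_max=11/4

a_max = (77/8)/(7/2) = 11/4
d_a = ½·77/8·7/2 = 539/32; d_c = 77/8·13/4 = 1001/32
d = 2·539/32 + 1001/32 = 2079/32
t_c = 13/4 > 0 so v_max = 77/8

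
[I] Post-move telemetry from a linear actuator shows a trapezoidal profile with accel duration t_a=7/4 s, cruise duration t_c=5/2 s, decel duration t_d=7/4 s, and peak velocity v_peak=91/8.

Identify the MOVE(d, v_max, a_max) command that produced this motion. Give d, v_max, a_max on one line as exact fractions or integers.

a_max = (91/8)/(7/4) = 13/2
d_a = ½·91/8·7/4 = 637/64; d_c = 91/8·5/2 = 455/16
d = 2·637/64 + 455/16 = 1547/32
t_c = 5/2 > 0 → v_max = v_peak = 91/8

d=1547/32 v_max=91/8 a_max=13/2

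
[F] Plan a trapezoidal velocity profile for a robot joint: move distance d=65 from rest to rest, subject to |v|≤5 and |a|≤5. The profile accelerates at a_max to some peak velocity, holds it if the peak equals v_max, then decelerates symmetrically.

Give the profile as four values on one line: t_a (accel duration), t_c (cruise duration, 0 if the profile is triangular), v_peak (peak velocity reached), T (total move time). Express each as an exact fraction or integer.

t_a=1 t_c=12 v_peak=5 T=14

v_max²/a_max = 5²/5 = 5
65 ≥ 5 → trapezoidal
t_a = 5/5 = 1; v_peak = 5
d_cruise = 65 − 5 = 60; t_c = 60/5 = 12
T = 2·1 + 12 = 14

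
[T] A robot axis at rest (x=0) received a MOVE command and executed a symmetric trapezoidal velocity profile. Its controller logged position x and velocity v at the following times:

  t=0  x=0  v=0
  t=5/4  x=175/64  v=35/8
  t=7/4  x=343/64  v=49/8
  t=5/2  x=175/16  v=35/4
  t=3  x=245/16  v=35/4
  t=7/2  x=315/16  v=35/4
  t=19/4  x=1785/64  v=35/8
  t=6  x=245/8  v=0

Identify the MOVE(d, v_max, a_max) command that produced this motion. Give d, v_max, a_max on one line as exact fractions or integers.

d=245/8 v_max=35/4 a_max=7/2

final state: t=6, x=245/8, v=0 → d = 245/8
a_max = (35/8−0)/(5/4−0) = 7/2
max v = 35/4 over t∈[5/2,7/2] → v_max = 35/4
check: 35/4·(5/2+1) = 245/8 ✓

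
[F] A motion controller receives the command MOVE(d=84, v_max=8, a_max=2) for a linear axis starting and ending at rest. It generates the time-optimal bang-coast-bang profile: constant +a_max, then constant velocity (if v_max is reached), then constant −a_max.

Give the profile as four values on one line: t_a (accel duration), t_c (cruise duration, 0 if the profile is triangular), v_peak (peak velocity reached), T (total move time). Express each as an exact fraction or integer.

vₘ²/aₘ = 8²/2 = 32
84 ≥ 32 so v_max reached
t_a = 8/2 = 4; v_peak = 8
d_cruise = 84 − 32 = 52; t_c = 52/8 = 13/2
T = 2·4 + 13/2 = 29/2

t_a=4 t_c=13/2 v_peak=8 T=29/2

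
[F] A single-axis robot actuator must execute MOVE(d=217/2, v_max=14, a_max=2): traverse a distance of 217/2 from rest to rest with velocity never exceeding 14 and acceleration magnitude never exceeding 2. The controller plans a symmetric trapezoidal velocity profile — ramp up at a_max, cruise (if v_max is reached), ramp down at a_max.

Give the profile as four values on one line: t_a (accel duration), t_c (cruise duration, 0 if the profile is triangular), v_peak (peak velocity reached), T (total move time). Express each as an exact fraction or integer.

vₘ²/aₘ = 14²/2 = 98
217/2 ≥ 98 so v_max reached
t_a = 14/2 = 7; v_peak = 14
d_cruise = 217/2 − 98 = 21/2; t_c = (21/2)/14 = 3/4
T = 2·7 + 3/4 = 59/4

t_a=7 t_c=3/4 v_peak=14 T=59/4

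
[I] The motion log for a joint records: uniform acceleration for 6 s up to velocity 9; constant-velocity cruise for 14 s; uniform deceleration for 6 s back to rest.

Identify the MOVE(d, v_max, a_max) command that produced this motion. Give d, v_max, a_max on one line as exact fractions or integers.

d=180 v_max=9 a_max=3/2

a_max = 9/6 = 3/2
d_a = ½·9·6 = 27; d_c = 9·14 = 126
d = 2·27 + 126 = 180
t_c = 14 > 0 so v_max = 9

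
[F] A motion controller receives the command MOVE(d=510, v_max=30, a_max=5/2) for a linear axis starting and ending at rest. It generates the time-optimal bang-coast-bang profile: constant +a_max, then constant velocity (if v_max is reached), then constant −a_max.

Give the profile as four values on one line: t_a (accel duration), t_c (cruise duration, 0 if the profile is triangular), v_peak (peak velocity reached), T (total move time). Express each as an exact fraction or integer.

t_a=12 t_c=5 v_peak=30 T=29

v_max²/a_max = 30²/(5/2) = 360
510 ≥ 360 → trapezoidal
t_a = 30/(5/2) = 12; v_peak = 30
d_cruise = 510 − 360 = 150; t_c = 150/30 = 5
T = 2·12 + 5 = 29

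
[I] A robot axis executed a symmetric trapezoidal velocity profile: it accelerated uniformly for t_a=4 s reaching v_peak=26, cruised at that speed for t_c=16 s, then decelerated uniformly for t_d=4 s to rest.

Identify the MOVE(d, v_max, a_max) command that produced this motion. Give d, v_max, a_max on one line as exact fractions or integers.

a_max = 26/4 = 13/2
d_a = ½·26·4 = 52; d_c = 26·16 = 416
d = 2·52 + 416 = 520
t_c = 16 > 0 so v_max = 26

d=520 v_max=26 a_max=13/2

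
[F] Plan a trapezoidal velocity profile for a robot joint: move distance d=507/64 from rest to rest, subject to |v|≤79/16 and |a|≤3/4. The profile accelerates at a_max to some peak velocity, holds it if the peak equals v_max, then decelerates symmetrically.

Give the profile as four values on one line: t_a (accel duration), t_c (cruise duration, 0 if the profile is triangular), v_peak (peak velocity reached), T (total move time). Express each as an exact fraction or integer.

(v_max)²/a_max = (79/16)²/(3/4) = 6241/192
507/64 < 6241/192 so t_c = 0
v_peak = √(507/64·3/4) = √(1521/256) = 39/16
t_a = (39/16)/(3/4) = 13/4; t_c = 0
T = 2·13/4 = 13/2

t_a=13/4 t_c=0 v_peak=39/16 T=13/2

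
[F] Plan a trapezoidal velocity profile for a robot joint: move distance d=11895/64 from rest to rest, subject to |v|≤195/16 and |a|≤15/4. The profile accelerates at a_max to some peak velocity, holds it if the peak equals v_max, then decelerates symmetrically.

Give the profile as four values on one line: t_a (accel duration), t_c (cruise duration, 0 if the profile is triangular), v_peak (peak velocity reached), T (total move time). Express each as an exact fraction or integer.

(v_max)²/a_max = (195/16)²/(15/4) = 2535/64
11895/64 ≥ 2535/64 ⇒ cruise phase
t_a = (195/16)/(15/4) = 13/4; v_peak = 195/16
d_cruise = 11895/64 − 2535/64 = 585/4; t_c = (585/4)/(195/16) = 12
T = 2·13/4 + 12 = 37/2

t_a=13/4 t_c=12 v_peak=195/16 T=37/2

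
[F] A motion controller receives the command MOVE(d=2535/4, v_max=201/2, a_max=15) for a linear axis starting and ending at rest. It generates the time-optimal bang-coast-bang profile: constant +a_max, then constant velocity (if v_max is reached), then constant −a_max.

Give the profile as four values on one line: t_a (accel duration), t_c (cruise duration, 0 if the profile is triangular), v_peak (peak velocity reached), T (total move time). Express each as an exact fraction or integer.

vₘ²/aₘ = (201/2)²/15 = 13467/20
2535/4 < 13467/20 so t_c = 0
v_peak = √(2535/4·15) = √(38025/4) = 195/2
t_a = (195/2)/15 = 13/2; t_c = 0
T = 2·13/2 = 13

t_a=13/2 t_c=0 v_peak=195/2 T=13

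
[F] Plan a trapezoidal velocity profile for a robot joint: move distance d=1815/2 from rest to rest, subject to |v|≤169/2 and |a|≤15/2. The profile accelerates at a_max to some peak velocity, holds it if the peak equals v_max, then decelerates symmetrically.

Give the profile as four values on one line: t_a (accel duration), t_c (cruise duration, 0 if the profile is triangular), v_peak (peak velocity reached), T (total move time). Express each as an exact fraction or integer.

t_a=11 t_c=0 v_peak=165/2 T=22

(v_max)²/a_max = (169/2)²/(15/2) = 28561/30
1815/2 < 28561/30 → triangular
v_peak = √(1815/2·15/2) = √(27225/4) = 165/2
t_a = (165/2)/(15/2) = 11; t_c = 0
T = 2·11 = 22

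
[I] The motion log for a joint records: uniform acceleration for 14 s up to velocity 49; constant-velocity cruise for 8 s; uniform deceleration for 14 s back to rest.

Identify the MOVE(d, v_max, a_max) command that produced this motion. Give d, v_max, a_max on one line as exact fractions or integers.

a_max = 49/14 = 7/2
d_a = ½·49·14 = 343; d_c = 49·8 = 392
d = 2·343 + 392 = 1078
t_c = 8 > 0 so v_max = 49

d=1078 v_max=49 a_max=7/2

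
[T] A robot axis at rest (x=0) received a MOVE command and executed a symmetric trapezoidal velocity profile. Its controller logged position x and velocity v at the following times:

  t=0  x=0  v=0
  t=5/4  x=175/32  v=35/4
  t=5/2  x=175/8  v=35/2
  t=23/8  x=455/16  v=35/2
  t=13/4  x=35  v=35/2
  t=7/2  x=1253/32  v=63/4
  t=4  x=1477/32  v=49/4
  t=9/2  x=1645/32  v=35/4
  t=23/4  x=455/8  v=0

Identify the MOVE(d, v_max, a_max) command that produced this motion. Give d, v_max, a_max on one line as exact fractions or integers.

d=455/8 v_max=35/2 a_max=7

final state: t=23/4, x=455/8, v=0 → d = 455/8
a_max = (35/4−0)/(5/4−0) = 7
max v = 35/2 over t∈[5/2,13/4] → v_max = 35/2
check: 35/2·(5/2+3/4) = 455/8 ✓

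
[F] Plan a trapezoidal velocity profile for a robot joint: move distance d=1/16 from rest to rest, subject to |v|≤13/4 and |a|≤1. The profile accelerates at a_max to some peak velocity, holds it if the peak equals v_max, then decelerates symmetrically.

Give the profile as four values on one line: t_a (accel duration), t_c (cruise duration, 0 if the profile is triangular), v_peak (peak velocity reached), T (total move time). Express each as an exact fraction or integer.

t_a=1/4 t_c=0 v_peak=1/4 T=1/2

(v_max)²/a_max = (13/4)²/1 = 169/16
1/16 < 169/16 so t_c = 0
v_peak = √(1/16·1) = √(1/16) = 1/4
t_a = (1/4)/1 = 1/4; t_c = 0
T = 2·1/4 = 1/2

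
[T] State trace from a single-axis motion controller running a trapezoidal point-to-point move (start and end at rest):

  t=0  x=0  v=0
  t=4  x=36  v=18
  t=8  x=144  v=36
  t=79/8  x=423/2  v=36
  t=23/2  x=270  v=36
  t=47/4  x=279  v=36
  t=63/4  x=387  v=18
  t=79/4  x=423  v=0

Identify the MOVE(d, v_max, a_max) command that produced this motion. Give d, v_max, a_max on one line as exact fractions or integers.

d=423 v_max=36 a_max=9/2

final state: t=79/4, x=423, v=0 → d = 423
a_max = (18−0)/(4−0) = 9/2
max v = 36 over t∈[8,47/4] → v_max = 36
check: 36·(8+15/4) = 423 ✓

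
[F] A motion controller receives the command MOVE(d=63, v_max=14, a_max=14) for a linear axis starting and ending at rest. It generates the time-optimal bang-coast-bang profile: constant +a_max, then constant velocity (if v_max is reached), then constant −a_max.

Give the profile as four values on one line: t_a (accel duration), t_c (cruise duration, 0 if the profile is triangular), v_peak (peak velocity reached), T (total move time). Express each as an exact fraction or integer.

vₘ²/aₘ = 14²/14 = 14
63 ≥ 14 ⇒ cruise phase
t_a = 14/14 = 1; v_peak = 14
d_cruise = 63 − 14 = 49; t_c = 49/14 = 7/2
T = 2·1 + 7/2 = 11/2

t_a=1 t_c=7/2 v_peak=14 T=11/2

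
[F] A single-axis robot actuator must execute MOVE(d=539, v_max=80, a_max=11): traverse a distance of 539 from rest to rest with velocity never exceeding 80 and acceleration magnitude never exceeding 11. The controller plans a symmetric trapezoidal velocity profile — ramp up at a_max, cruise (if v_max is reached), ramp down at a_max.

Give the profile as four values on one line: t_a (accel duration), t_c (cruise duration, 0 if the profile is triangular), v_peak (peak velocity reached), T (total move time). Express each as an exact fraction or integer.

vₘ²/aₘ = 80²/11 = 6400/11
539 < 6400/11 ⇒ no cruise
v_peak = √(539·11) = √5929 = 77
t_a = 77/11 = 7; t_c = 0
T = 2·7 = 14

t_a=7 t_c=0 v_peak=77 T=14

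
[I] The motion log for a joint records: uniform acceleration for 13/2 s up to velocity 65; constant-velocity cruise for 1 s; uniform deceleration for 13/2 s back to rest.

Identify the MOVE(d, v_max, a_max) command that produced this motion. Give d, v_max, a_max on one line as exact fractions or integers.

d=975/2 v_max=65 a_max=10

a_max = 65/(13/2) = 10
d_a = ½·65·13/2 = 845/4; d_c = 65·1 = 65
d = 2·845/4 + 65 = 975/2
t_c = 1 > 0 → v_max = v_peak = 65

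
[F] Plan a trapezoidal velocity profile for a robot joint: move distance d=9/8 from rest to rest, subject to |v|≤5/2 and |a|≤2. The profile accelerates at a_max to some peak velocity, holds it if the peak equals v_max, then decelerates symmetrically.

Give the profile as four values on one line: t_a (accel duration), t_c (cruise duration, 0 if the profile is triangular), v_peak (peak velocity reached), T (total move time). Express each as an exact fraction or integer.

t_a=3/4 t_c=0 v_peak=3/2 T=3/2

v_max²/a_max = (5/2)²/2 = 25/8
9/8 < 25/8 ⇒ no cruise
v_peak = √(9/8·2) = √(9/4) = 3/2
t_a = (3/2)/2 = 3/4; t_c = 0
T = 2·3/4 = 3/2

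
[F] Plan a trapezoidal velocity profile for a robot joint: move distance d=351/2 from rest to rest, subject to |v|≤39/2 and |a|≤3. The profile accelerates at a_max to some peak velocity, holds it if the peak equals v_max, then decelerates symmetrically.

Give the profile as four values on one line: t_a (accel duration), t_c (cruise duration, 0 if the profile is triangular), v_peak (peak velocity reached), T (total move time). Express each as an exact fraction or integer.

(v_max)²/a_max = (39/2)²/3 = 507/4
351/2 ≥ 507/4 → trapezoidal
t_a = (39/2)/3 = 13/2; v_peak = 39/2
d_cruise = 351/2 − 507/4 = 195/4; t_c = (195/4)/(39/2) = 5/2
T = 2·13/2 + 5/2 = 31/2

t_a=13/2 t_c=5/2 v_peak=39/2 T=31/2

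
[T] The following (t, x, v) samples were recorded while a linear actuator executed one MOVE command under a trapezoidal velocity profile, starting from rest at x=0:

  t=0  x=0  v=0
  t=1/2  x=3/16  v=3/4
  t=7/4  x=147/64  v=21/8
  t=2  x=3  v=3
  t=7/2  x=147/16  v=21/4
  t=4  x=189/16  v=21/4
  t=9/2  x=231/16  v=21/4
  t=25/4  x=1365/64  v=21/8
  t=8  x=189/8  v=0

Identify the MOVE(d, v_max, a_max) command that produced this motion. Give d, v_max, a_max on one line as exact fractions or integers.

final state: t=8, x=189/8, v=0 → d = 189/8
a_max = (3/4−0)/(1/2−0) = 3/2
max v = 21/4 over t∈[7/2,9/2] → v_max = 21/4
check: 21/4·(7/2+1) = 189/8 ✓

d=189/8 v_max=21/4 a_max=3/2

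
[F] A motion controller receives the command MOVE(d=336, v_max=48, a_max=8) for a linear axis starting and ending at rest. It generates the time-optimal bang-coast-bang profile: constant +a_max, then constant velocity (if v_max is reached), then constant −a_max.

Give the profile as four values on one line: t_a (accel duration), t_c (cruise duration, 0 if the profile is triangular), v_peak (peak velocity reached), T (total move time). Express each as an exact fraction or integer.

vₘ²/aₘ = 48²/8 = 288
336 ≥ 288 so v_max reached
t_a = 48/8 = 6; v_peak = 48
d_cruise = 336 − 288 = 48; t_c = 48/48 = 1
T = 2·6 + 1 = 13

t_a=6 t_c=1 v_peak=48 T=13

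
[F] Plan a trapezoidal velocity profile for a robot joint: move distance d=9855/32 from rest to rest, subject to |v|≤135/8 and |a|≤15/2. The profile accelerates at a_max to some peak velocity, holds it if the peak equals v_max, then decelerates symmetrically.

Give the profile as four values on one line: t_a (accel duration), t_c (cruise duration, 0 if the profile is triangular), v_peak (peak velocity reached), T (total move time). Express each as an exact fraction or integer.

vₘ²/aₘ = (135/8)²/(15/2) = 1215/32
9855/32 ≥ 1215/32 ⇒ cruise phase
t_a = (135/8)/(15/2) = 9/4; v_peak = 135/8
d_cruise = 9855/32 − 1215/32 = 270; t_c = 270/(135/8) = 16
T = 2·9/4 + 16 = 41/2

t_a=9/4 t_c=16 v_peak=135/8 T=41/2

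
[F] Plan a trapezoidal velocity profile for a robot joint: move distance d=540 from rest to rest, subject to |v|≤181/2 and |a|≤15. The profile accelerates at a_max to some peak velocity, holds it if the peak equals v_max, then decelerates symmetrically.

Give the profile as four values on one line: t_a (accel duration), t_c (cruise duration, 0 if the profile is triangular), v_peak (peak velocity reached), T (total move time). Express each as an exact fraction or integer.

(v_max)²/a_max = (181/2)²/15 = 32761/60
540 < 32761/60 so t_c = 0
v_peak = √(540·15) = √8100 = 90
t_a = 90/15 = 6; t_c = 0
T = 2·6 = 12

t_a=6 t_c=0 v_peak=90 T=12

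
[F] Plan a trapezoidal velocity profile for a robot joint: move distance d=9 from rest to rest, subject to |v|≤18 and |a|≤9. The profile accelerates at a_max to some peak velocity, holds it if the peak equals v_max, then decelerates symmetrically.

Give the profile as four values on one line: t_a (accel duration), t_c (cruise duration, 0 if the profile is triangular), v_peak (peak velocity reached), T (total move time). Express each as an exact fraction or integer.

t_a=1 t_c=0 v_peak=9 T=2

(v_max)²/a_max = 18²/9 = 36
9 < 36 ⇒ no cruise
v_peak = √(9·9) = √81 = 9
t_a = 9/9 = 1; t_c = 0
T = 2·1 = 2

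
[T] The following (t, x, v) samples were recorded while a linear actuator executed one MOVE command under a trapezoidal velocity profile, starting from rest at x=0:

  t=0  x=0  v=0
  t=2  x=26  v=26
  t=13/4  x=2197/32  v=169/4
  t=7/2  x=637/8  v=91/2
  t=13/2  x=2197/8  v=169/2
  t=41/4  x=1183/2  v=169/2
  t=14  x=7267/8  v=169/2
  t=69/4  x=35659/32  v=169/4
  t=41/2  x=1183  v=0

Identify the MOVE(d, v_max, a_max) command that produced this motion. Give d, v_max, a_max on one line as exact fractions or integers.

d=1183 v_max=169/2 a_max=13

final state: t=41/2, x=1183, v=0 → d = 1183
a_max = (26−0)/(2−0) = 13
max v = 169/2 over t∈[13/2,14] → v_max = 169/2
check: 169/2·(13/2+15/2) = 1183 ✓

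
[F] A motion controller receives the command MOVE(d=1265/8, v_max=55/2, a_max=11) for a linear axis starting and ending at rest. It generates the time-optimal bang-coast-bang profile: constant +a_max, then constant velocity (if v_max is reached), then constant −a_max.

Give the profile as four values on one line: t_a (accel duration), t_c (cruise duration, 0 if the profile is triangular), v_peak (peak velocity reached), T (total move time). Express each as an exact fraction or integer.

t_a=5/2 t_c=13/4 v_peak=55/2 T=33/4

(v_max)²/a_max = (55/2)²/11 = 275/4
1265/8 ≥ 275/4 so v_max reached
t_a = (55/2)/11 = 5/2; v_peak = 55/2
d_cruise = 1265/8 − 275/4 = 715/8; t_c = (715/8)/(55/2) = 13/4
T = 2·5/2 + 13/4 = 33/4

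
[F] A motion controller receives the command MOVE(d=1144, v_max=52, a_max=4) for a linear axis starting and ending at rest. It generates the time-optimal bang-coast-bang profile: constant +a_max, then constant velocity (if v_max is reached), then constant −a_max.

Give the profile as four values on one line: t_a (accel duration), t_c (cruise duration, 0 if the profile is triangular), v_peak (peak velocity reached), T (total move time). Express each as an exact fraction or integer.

v_max²/a_max = 52²/4 = 676
1144 ≥ 676 ⇒ cruise phase
t_a = 52/4 = 13; v_peak = 52
d_cruise = 1144 − 676 = 468; t_c = 468/52 = 9
T = 2·13 + 9 = 35

t_a=13 t_c=9 v_peak=52 T=35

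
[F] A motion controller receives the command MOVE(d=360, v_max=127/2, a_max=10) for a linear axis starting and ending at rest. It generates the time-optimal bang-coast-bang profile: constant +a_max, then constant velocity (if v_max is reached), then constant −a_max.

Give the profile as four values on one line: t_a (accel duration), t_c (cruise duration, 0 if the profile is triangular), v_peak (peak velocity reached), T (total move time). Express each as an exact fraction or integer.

t_a=6 t_c=0 v_peak=60 T=12

vₘ²/aₘ = (127/2)²/10 = 16129/40
360 < 16129/40 → triangular
v_peak = √(360·10) = √3600 = 60
t_a = 60/10 = 6; t_c = 0
T = 2·6 = 12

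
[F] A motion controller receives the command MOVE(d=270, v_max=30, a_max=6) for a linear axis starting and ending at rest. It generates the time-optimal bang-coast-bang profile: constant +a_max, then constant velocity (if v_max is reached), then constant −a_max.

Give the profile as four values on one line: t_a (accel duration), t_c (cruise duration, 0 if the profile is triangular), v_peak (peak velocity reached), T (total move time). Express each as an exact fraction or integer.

t_a=5 t_c=4 v_peak=30 T=14

vₘ²/aₘ = 30²/6 = 150
270 ≥ 150 ⇒ cruise phase
t_a = 30/6 = 5; v_peak = 30
d_cruise = 270 − 150 = 120; t_c = 120/30 = 4
T = 2·5 + 4 = 14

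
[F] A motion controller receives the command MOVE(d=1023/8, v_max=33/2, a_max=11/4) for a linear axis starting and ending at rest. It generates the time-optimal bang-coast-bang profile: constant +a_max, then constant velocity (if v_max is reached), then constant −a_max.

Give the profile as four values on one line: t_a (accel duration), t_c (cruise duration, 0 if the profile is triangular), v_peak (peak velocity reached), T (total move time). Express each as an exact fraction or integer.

vₘ²/aₘ = (33/2)²/(11/4) = 99
1023/8 ≥ 99 → trapezoidal
t_a = (33/2)/(11/4) = 6; v_peak = 33/2
d_cruise = 1023/8 − 99 = 231/8; t_c = (231/8)/(33/2) = 7/4
T = 2·6 + 7/4 = 55/4

t_a=6 t_c=7/4 v_peak=33/2 T=55/4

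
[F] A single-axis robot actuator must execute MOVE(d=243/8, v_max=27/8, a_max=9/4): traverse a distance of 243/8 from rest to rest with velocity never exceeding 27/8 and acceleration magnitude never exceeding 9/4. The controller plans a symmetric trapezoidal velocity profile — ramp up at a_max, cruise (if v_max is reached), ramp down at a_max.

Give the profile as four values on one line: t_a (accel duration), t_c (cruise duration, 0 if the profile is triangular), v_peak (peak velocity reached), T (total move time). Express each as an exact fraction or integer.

t_a=3/2 t_c=15/2 v_peak=27/8 T=21/2

(v_max)²/a_max = (27/8)²/(9/4) = 81/16
243/8 ≥ 81/16 so v_max reached
t_a = (27/8)/(9/4) = 3/2; v_peak = 27/8
d_cruise = 243/8 − 81/16 = 405/16; t_c = (405/16)/(27/8) = 15/2
T = 2·3/2 + 15/2 = 21/2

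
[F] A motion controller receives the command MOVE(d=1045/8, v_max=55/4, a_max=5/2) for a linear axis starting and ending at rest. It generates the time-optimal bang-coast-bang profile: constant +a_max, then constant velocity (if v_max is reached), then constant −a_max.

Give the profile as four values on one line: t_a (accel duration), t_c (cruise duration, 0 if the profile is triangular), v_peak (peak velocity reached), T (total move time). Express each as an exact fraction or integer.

t_a=11/2 t_c=4 v_peak=55/4 T=15

v_max²/a_max = (55/4)²/(5/2) = 605/8
1045/8 ≥ 605/8 → trapezoidal
t_a = (55/4)/(5/2) = 11/2; v_peak = 55/4
d_cruise = 1045/8 − 605/8 = 55; t_c = 55/(55/4) = 4
T = 2·11/2 + 4 = 15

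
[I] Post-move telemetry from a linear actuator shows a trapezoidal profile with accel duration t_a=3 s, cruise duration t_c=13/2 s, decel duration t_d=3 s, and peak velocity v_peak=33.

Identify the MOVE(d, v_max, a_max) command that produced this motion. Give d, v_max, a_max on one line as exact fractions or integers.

a_max = 33/3 = 11
d_a = ½·33·3 = 99/2; d_c = 33·13/2 = 429/2
d = 2·99/2 + 429/2 = 627/2
t_c = 13/2 > 0 so v_max = 33

d=627/2 v_max=33 a_max=11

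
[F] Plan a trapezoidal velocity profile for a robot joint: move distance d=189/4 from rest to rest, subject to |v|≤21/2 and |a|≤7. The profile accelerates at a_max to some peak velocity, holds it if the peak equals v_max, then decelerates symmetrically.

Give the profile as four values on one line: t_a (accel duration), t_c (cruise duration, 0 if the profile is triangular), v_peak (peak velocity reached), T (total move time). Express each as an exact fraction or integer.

t_a=3/2 t_c=3 v_peak=21/2 T=6

(v_max)²/a_max = (21/2)²/7 = 63/4
189/4 ≥ 63/4 → trapezoidal
t_a = (21/2)/7 = 3/2; v_peak = 21/2
d_cruise = 189/4 − 63/4 = 63/2; t_c = (63/2)/(21/2) = 3
T = 2·3/2 + 3 = 6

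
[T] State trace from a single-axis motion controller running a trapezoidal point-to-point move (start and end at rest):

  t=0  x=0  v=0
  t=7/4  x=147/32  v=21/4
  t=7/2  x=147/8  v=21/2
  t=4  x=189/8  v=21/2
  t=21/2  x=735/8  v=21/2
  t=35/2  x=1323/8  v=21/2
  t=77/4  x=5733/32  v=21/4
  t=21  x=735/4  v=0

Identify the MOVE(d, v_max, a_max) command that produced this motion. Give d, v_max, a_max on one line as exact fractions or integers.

d=735/4 v_max=21/2 a_max=3

final state: t=21, x=735/4, v=0 → d = 735/4
a_max = (21/4−0)/(7/4−0) = 3
max v = 21/2 over t∈[7/2,35/2] → v_max = 21/2
check: 21/2·(7/2+14) = 735/4 ✓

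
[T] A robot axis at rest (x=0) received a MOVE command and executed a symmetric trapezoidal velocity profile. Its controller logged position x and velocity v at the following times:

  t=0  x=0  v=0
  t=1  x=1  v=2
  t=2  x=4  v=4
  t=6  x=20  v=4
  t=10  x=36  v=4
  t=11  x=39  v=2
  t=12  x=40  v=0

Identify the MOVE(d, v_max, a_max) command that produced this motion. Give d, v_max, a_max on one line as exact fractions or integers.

d=40 v_max=4 a_max=2

final state: t=12, x=40, v=0 → d = 40
a_max = (2−0)/(1−0) = 2
max v = 4 over t∈[2,10] → v_max = 4
check: 4·(2+8) = 40 ✓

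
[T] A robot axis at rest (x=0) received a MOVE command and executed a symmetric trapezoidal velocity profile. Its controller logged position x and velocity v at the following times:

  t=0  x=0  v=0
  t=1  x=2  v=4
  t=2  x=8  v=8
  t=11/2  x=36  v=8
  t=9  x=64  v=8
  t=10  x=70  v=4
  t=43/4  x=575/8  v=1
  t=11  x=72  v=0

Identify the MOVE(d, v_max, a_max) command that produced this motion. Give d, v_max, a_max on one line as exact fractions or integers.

d=72 v_max=8 a_max=4

final state: t=11, x=72, v=0 → d = 72
a_max = (4−0)/(1−0) = 4
max v = 8 over t∈[2,9] → v_max = 8
check: 8·(2+7) = 72 ✓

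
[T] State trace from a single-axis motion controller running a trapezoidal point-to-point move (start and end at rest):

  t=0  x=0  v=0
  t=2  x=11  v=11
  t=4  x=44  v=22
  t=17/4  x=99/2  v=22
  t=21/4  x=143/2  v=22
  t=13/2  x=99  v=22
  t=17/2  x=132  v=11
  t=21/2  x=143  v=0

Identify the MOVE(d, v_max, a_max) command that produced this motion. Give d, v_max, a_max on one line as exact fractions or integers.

d=143 v_max=22 a_max=11/2

final state: t=21/2, x=143, v=0 → d = 143
a_max = (11−0)/(2−0) = 11/2
max v = 22 over t∈[4,13/2] → v_max = 22
check: 22·(4+5/2) = 143 ✓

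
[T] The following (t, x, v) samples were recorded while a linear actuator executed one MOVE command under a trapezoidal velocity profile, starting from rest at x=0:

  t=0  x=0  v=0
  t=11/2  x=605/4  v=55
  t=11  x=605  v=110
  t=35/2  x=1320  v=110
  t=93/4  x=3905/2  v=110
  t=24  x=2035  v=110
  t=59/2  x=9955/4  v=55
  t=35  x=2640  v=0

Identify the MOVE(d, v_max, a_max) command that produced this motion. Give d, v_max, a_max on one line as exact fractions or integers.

final state: t=35, x=2640, v=0 → d = 2640
a_max = (55−0)/(11/2−0) = 10
max v = 110 over t∈[11,24] → v_max = 110
check: 110·(11+13) = 2640 ✓

d=2640 v_max=110 a_max=10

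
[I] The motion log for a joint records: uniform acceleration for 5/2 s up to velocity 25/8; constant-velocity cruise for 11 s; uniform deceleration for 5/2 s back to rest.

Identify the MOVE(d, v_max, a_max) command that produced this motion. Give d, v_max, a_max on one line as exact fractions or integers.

a_max = (25/8)/(5/2) = 5/4
d_a = ½·25/8·5/2 = 125/32; d_c = 25/8·11 = 275/8
d = 2·125/32 + 275/8 = 675/16
t_c = 11 > 0 so v_max = 25/8

d=675/16 v_max=25/8 a_max=5/4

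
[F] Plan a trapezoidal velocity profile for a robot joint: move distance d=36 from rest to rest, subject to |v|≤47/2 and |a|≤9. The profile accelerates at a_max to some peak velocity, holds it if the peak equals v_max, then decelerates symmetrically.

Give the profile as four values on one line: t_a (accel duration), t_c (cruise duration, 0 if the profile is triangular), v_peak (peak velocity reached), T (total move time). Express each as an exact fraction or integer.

t_a=2 t_c=0 v_peak=18 T=4

vₘ²/aₘ = (47/2)²/9 = 2209/36
36 < 2209/36 → triangular
v_peak = √(36·9) = √324 = 18
t_a = 18/9 = 2; t_c = 0
T = 2·2 = 4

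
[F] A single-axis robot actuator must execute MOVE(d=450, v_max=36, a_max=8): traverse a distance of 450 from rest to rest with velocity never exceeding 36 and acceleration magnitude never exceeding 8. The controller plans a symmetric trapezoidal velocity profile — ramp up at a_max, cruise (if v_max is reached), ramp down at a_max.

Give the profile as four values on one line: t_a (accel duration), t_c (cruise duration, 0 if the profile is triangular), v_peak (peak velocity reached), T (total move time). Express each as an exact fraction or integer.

(v_max)²/a_max = 36²/8 = 162
450 ≥ 162 ⇒ cruise phase
t_a = 36/8 = 9/2; v_peak = 36
d_cruise = 450 − 162 = 288; t_c = 288/36 = 8
T = 2·9/2 + 8 = 17

t_a=9/2 t_c=8 v_peak=36 T=17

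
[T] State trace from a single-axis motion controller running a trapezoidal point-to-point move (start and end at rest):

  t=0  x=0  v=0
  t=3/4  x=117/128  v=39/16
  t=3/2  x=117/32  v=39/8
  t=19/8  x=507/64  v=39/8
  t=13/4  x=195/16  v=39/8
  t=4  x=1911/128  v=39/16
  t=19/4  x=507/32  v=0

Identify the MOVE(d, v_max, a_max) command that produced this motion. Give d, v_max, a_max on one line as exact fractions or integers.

d=507/32 v_max=39/8 a_max=13/4

final state: t=19/4, x=507/32, v=0 → d = 507/32
a_max = (39/16−0)/(3/4−0) = 13/4
max v = 39/8 over t∈[3/2,13/4] → v_max = 39/8
check: 39/8·(3/2+7/4) = 507/32 ✓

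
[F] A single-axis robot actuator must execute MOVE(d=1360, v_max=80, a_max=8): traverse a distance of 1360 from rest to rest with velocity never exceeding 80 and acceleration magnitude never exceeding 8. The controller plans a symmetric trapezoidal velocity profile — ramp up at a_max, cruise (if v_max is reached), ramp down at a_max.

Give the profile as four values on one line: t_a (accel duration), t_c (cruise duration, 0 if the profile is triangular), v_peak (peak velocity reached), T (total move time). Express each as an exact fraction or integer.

t_a=10 t_c=7 v_peak=80 T=27

vₘ²/aₘ = 80²/8 = 800
1360 ≥ 800 so v_max reached
t_a = 80/8 = 10; v_peak = 80
d_cruise = 1360 − 800 = 560; t_c = 560/80 = 7
T = 2·10 + 7 = 27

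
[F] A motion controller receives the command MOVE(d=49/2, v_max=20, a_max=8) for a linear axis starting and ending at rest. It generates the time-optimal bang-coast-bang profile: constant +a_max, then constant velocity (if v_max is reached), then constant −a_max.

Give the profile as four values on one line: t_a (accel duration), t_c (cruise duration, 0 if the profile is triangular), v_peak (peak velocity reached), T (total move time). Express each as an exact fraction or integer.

t_a=7/4 t_c=0 v_peak=14 T=7/2

(v_max)²/a_max = 20²/8 = 50
49/2 < 50 ⇒ no cruise
v_peak = √(49/2·8) = √196 = 14
t_a = 14/8 = 7/4; t_c = 0
T = 2·7/4 = 7/2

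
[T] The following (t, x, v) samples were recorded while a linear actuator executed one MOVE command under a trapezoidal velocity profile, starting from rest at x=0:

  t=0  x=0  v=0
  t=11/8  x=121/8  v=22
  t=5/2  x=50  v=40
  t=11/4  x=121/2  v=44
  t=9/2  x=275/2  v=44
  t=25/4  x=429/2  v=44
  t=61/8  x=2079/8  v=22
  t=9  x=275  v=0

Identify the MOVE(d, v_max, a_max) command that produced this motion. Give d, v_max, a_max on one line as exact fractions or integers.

final state: t=9, x=275, v=0 → d = 275
a_max = (22−0)/(11/8−0) = 16
max v = 44 over t∈[11/4,25/4] → v_max = 44
check: 44·(11/4+7/2) = 275 ✓

d=275 v_max=44 a_max=16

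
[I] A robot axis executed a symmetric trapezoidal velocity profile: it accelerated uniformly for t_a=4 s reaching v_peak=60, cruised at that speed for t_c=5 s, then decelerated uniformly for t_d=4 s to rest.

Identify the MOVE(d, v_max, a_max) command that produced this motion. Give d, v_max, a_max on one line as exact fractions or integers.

d=540 v_max=60 a_max=15

a_max = 60/4 = 15
d_a = ½·60·4 = 120; d_c = 60·5 = 300
d = 2·120 + 300 = 540
t_c = 5 > 0 → v_max = v_peak = 60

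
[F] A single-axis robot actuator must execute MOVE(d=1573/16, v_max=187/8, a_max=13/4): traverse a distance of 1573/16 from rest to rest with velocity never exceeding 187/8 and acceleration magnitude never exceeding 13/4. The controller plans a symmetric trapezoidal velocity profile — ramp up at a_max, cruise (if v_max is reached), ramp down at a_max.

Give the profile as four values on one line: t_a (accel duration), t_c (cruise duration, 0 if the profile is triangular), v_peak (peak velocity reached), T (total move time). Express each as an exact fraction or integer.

t_a=11/2 t_c=0 v_peak=143/8 T=11

vₘ²/aₘ = (187/8)²/(13/4) = 34969/208
1573/16 < 34969/208 → triangular
v_peak = √(1573/16·13/4) = √(20449/64) = 143/8
t_a = (143/8)/(13/4) = 11/2; t_c = 0
T = 2·11/2 = 11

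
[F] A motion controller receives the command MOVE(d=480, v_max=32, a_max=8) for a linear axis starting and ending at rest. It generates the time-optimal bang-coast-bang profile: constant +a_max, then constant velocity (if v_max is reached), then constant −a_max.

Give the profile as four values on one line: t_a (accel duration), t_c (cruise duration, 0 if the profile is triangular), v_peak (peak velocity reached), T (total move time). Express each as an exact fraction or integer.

t_a=4 t_c=11 v_peak=32 T=19

v_max²/a_max = 32²/8 = 128
480 ≥ 128 ⇒ cruise phase
t_a = 32/8 = 4; v_peak = 32
d_cruise = 480 − 128 = 352; t_c = 352/32 = 11
T = 2·4 + 11 = 19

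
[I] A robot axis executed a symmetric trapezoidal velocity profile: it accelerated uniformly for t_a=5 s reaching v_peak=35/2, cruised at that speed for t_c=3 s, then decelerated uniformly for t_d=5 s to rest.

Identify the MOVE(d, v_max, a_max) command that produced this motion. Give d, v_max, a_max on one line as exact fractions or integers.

d=140 v_max=35/2 a_max=7/2

a_max = (35/2)/5 = 7/2
d_a = ½·35/2·5 = 175/4; d_c = 35/2·3 = 105/2
d = 2·175/4 + 105/2 = 140
t_c = 3 > 0 → v_max = v_peak = 35/2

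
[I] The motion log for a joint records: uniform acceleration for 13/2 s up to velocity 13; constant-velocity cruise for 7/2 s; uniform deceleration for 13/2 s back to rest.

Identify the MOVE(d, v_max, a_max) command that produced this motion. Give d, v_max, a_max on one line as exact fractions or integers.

d=130 v_max=13 a_max=2

a_max = 13/(13/2) = 2
d_a = ½·13·13/2 = 169/4; d_c = 13·7/2 = 91/2
d = 2·169/4 + 91/2 = 130
t_c = 7/2 > 0 ⇒ limit active, v_max = 13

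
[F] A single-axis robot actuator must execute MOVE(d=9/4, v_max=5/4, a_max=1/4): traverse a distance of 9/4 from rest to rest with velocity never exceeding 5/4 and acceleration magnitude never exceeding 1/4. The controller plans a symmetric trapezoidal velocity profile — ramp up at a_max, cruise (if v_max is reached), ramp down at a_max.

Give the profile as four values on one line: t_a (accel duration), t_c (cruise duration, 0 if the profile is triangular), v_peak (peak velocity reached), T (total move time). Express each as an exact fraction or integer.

(v_max)²/a_max = (5/4)²/(1/4) = 25/4
9/4 < 25/4 → triangular
v_peak = √(9/4·1/4) = √(9/16) = 3/4
t_a = (3/4)/(1/4) = 3; t_c = 0
T = 2·3 = 6

t_a=3 t_c=0 v_peak=3/4 T=6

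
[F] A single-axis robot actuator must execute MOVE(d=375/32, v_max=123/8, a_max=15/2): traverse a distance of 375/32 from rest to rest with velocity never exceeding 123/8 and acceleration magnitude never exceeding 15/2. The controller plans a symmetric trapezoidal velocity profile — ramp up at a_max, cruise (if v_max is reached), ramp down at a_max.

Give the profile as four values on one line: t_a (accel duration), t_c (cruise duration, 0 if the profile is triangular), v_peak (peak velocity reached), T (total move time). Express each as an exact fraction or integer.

t_a=5/4 t_c=0 v_peak=75/8 T=5/2

(v_max)²/a_max = (123/8)²/(15/2) = 5043/160
375/32 < 5043/160 ⇒ no cruise
v_peak = √(375/32·15/2) = √(5625/64) = 75/8
t_a = (75/8)/(15/2) = 5/4; t_c = 0
T = 2·5/4 = 5/2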